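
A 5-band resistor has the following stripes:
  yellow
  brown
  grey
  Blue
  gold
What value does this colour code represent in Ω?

Yellow → 4 (first significant figure)
Brown → 1 (second significant figure)
Grey → 8 (third significant figure)
Blue → ×10^6 multiplier
418 × 1000000 = 418000000 Ω

418000000 Ω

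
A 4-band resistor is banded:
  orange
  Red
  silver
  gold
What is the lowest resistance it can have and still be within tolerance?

0.304 Ω

Orange → 3 (first significant figure)
Red → 2 (second significant figure)
Silver → ×0.01 multiplier
Gold → ±5% tolerance
32 × 0.01 = 0.32 Ω
Lowest = 0.32 × (1 − 5/100) = 0.304 Ω.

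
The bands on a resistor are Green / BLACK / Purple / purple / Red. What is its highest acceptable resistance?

Green → 5 (first significant figure)
Black → 0 (second significant figure)
Violet → 7 (third significant figure)
Violet → ×10^7 multiplier
Red → ±2% tolerance
507 × 10000000 = 5070000000 Ω
Highest = 5070000000 × (1 + 2/100) = 5171400000 Ω.

5171400000 Ω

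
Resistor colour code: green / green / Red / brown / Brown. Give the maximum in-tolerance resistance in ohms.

Green → 5 (first significant figure)
Green → 5 (second significant figure)
Red → 2 (third significant figure)
Brown → ×10 multiplier
Brown → ±1% tolerance
552 × 10 = 5520 Ω
Maximum = 5520 × (1 + 1/100) = 5575.2 Ω.

5575.2 Ω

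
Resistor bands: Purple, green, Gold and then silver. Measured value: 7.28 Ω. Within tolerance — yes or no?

Violet → 7 (first significant figure)
Green → 5 (second significant figure)
Gold → ×0.1 multiplier
Silver → ±10% tolerance
75 × 0.1 = 7.5 Ω
Allowed range: 6.75 Ω to 8.25 Ω.
7.28 Ω lies inside that range.

yes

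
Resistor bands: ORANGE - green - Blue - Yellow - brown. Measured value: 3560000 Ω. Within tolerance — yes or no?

Orange → 3 (first significant figure)
Green → 5 (second significant figure)
Blue → 6 (third significant figure)
Yellow → ×10^4 multiplier
Brown → ±1% tolerance
356 × 10000 = 3560000 Ω
Allowed range: 3524400 Ω to 3595600 Ω.
3560000 Ω lies inside that range.

yes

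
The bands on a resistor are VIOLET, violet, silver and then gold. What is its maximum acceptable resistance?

Violet → 7 (first significant figure)
Violet → 7 (second significant figure)
Silver → ×0.01 multiplier
Gold → ±5% tolerance
77 × 0.01 = 0.77 Ω
Maximum = 0.77 × (1 + 5/100) = 0.8085 Ω.

0.8085 Ω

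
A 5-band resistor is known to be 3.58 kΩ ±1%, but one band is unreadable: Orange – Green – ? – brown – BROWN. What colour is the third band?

3580 Ω = 358 × 10^1.
The third band gives digit 8 of the significand, and 8 is grey.

grey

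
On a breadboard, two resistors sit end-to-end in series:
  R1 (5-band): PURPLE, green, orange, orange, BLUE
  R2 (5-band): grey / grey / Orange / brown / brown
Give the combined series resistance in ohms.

R1: violet, green, orange → 753; orange ×10^3 → 753000 Ω.
R2: grey, grey, orange → 883; brown ×10 → 8830 Ω.
Series: 753000 + 8830 = 761830 Ω.

761830 Ω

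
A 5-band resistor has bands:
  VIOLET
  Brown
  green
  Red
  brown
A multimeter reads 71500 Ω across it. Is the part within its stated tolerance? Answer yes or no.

Violet → 7 (first significant figure)
Brown → 1 (second significant figure)
Green → 5 (third significant figure)
Red → ×10^2 multiplier
Brown → ±1% tolerance
715 × 100 = 71500 Ω
Allowed range: 70785 Ω to 72215 Ω.
71500 Ω lies inside that range.

yes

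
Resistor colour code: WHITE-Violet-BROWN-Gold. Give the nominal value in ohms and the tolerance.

970 Ω ±5%

White → 9 (first significant figure)
Violet → 7 (second significant figure)
Brown → ×10 multiplier
Gold → ±5% tolerance
97 × 10 = 970 Ω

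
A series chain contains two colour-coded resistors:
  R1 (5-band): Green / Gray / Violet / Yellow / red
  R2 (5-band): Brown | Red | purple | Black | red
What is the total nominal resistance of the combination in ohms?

R1: green, grey, violet → 587; yellow ×10^4 → 5870000 Ω.
R2: brown, red, violet → 127; black ×1 → 127 Ω.
Series: 5870000 + 127 = 5870127 Ω.

5870127 Ω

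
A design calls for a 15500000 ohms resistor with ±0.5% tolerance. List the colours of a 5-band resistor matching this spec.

15500000 Ω = 155 × 10^5.
1 → brown
5 → green
5 → green
Multiplier 10^5 → green.
±0.5% tolerance → green.

brown, green, green, green, green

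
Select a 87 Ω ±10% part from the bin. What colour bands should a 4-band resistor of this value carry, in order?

87 Ω = 87 × 10^0.
8 → grey
7 → violet
Multiplier 10^0 → black.
±10% tolerance → silver.

grey, violet, black, silver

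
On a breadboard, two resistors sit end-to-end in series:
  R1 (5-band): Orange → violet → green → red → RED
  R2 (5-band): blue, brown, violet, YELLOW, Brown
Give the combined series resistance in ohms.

R1: orange, violet, green → 375; red ×10^2 → 37500 Ω.
R2: blue, brown, violet → 617; yellow ×10^4 → 6170000 Ω.
Series: 37500 + 6170000 = 6207500 Ω.

6207500 Ω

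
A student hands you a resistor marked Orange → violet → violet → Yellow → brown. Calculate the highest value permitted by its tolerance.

Orange → 3 (first significant figure)
Violet → 7 (second significant figure)
Violet → 7 (third significant figure)
Yellow → ×10^4 multiplier
Brown → ±1% tolerance
377 × 10000 = 3770000 Ω
Highest = 3770000 × (1 + 1/100) = 3807700 Ω.

3807700 Ω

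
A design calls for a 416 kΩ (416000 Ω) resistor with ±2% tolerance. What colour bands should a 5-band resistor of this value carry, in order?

416000 Ω = 416 × 10^3.
4 → yellow
1 → brown
6 → blue
Multiplier 10^3 → orange.
±2% tolerance → red.

yellow, brown, blue, orange, red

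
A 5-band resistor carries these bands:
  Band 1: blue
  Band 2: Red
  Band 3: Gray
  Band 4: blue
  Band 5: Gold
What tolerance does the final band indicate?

±5%

The last band, gold, is the tolerance band.
Gold corresponds to ±5%.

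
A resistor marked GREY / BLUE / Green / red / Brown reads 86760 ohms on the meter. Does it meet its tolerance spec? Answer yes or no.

Grey → 8 (first significant figure)
Blue → 6 (second significant figure)
Green → 5 (third significant figure)
Red → ×10^2 multiplier
Brown → ±1% tolerance
865 × 100 = 86500 Ω
Allowed range: 85635 Ω to 87365 Ω.
86760 ohms lies inside that range.

yes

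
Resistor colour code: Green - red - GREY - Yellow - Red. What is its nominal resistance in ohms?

5280000 Ω

Green → 5 (first significant figure)
Red → 2 (second significant figure)
Grey → 8 (third significant figure)
Yellow → ×10^4 multiplier
528 × 10000 = 5280000 Ω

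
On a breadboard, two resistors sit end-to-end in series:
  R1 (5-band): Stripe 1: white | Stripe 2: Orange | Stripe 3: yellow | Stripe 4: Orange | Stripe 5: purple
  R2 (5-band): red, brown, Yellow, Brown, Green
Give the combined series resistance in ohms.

R1: white, orange, yellow → 934; orange ×10^3 → 934000 Ω.
R2: red, brown, yellow → 214; brown ×10 → 2140 Ω.
Series: 934000 + 2140 = 936140 Ω.

936140 Ω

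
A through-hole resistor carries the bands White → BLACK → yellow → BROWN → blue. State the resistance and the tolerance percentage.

9040 Ω ±0.25%

White → 9 (first significant figure)
Black → 0 (second significant figure)
Yellow → 4 (third significant figure)
Brown → ×10 multiplier
Blue → ±0.25% tolerance
904 × 10 = 9040 Ω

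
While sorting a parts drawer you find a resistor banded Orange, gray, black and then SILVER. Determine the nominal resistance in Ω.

Orange → 3 (first significant figure)
Grey → 8 (second significant figure)
Black → ×1 multiplier
38 × 1 = 38 Ω

38 Ω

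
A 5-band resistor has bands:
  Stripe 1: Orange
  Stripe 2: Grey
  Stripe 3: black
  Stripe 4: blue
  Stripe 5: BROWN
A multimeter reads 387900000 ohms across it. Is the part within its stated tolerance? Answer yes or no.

no

Orange → 3 (first significant figure)
Grey → 8 (second significant figure)
Black → 0 (third significant figure)
Blue → ×10^6 multiplier
Brown → ±1% tolerance
380 × 1000000 = 380000000 Ω
Allowed range: 376200000 Ω to 383800000 Ω.
387900000 ohms lies outside that range.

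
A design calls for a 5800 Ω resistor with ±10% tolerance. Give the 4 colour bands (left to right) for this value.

5800 Ω = 58 × 10^2.
5 → green
8 → grey
Multiplier 10^2 → red.
±10% tolerance → silver.

green, grey, red, silver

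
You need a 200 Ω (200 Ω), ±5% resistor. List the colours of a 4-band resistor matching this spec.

200 Ω = 20 × 10^1.
2 → red
0 → black
Multiplier 10^1 → brown.
±5% tolerance → gold.

red, black, brown, gold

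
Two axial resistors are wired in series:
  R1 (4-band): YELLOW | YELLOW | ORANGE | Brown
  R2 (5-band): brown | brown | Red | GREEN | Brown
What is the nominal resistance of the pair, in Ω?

R1: yellow, yellow → 44; orange ×10^3 → 44000 Ω.
R2: brown, brown, red → 112; green ×10^5 → 11200000 Ω.
Series: 44000 + 11200000 = 11244000 Ω.

11244000 Ω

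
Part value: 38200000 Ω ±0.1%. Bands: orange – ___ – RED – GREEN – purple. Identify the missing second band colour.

grey

38200000 Ω = 382 × 10^5.
The second band gives digit 8 of the significand, and 8 is grey.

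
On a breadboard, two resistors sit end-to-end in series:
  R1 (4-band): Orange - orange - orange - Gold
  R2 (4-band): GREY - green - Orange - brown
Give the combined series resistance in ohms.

R1: orange, orange → 33; orange ×10^3 → 33000 Ω.
R2: grey, green → 85; orange ×10^3 → 85000 Ω.
Series: 33000 + 85000 = 118000 Ω.

118000 Ω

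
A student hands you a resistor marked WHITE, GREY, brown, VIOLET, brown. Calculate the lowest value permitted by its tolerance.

9711900000 Ω

White → 9 (first significant figure)
Grey → 8 (second significant figure)
Brown → 1 (third significant figure)
Violet → ×10^7 multiplier
Brown → ±1% tolerance
981 × 10000000 = 9810000000 Ω
Lowest = 9810000000 × (1 − 1/100) = 9711900000 Ω.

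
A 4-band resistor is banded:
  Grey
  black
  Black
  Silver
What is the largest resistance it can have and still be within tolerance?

Grey → 8 (first significant figure)
Black → 0 (second significant figure)
Black → ×1 multiplier
Silver → ±10% tolerance
80 × 1 = 80 Ω
Largest = 80 × (1 + 10/100) = 88 Ω.

88 Ω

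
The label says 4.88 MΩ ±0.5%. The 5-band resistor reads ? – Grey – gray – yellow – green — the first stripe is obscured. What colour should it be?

4880000 Ω = 488 × 10^4.
The first band gives digit 4 of the significand, and 4 is yellow.

yellow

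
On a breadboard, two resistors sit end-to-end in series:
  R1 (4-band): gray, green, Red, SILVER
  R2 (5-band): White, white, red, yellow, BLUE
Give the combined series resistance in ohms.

R1: grey, green → 85; red ×10^2 → 8500 Ω.
R2: white, white, red → 992; yellow ×10^4 → 9920000 Ω.
Series: 8500 + 9920000 = 9928500 Ω.

9928500 Ω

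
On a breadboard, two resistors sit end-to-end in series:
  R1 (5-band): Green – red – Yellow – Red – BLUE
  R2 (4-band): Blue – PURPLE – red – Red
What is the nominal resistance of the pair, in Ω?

59100 Ω

R1: green, red, yellow → 524; red ×10^2 → 52400 Ω.
R2: blue, violet → 67; red ×10^2 → 6700 Ω.
Series: 52400 + 6700 = 59100 Ω.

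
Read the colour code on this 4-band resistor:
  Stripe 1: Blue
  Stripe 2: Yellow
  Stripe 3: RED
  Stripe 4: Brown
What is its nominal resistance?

Blue → 6 (first significant figure)
Yellow → 4 (second significant figure)
Red → ×10^2 multiplier
64 × 100 = 6400 Ω

6400 Ω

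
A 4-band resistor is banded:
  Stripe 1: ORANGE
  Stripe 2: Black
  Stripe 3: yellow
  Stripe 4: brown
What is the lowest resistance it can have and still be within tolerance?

297000 Ω

Orange → 3 (first significant figure)
Black → 0 (second significant figure)
Yellow → ×10^4 multiplier
Brown → ±1% tolerance
30 × 10000 = 300000 Ω
Lowest = 300000 × (1 − 1/100) = 297000 Ω.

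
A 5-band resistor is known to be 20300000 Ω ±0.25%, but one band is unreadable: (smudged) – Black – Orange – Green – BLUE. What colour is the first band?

20300000 Ω = 203 × 10^5.
The first band gives digit 2 of the significand, and 2 is red.

red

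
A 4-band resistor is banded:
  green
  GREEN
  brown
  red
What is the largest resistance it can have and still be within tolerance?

561 Ω

Green → 5 (first significant figure)
Green → 5 (second significant figure)
Brown → ×10 multiplier
Red → ±2% tolerance
55 × 10 = 550 Ω
Largest = 550 × (1 + 2/100) = 561 Ω.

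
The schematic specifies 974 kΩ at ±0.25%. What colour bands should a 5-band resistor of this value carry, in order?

974000 Ω = 974 × 10^3.
9 → white
7 → violet
4 → yellow
Multiplier 10^3 → orange.
±0.25% tolerance → blue.

white, violet, yellow, orange, blue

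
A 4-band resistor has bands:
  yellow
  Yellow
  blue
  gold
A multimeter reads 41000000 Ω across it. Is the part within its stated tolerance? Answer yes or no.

no

Yellow → 4 (first significant figure)
Yellow → 4 (second significant figure)
Blue → ×10^6 multiplier
Gold → ±5% tolerance
44 × 1000000 = 44000000 Ω
Allowed range: 41800000 Ω to 46200000 Ω.
41000000 Ω lies outside that range.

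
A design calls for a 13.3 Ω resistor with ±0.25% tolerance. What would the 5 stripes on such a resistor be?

brown, orange, orange, gold, blue

13.3 Ω = 133 × 10^-1.
1 → brown
3 → orange
3 → orange
Multiplier 10^-1 → gold.
±0.25% tolerance → blue.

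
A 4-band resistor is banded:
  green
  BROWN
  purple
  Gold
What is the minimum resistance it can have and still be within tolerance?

Green → 5 (first significant figure)
Brown → 1 (second significant figure)
Violet → ×10^7 multiplier
Gold → ±5% tolerance
51 × 10000000 = 510000000 Ω
Minimum = 510000000 × (1 − 5/100) = 484500000 Ω.

484500000 Ω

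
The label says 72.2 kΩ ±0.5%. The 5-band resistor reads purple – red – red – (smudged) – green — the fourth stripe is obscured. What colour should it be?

72200 Ω = 722 × 10^2.
The fourth band is the multiplier, 10^2, which is red.

red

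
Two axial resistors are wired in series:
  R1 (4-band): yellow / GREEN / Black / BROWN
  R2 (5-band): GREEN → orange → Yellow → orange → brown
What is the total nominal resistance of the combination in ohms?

534045 Ω

R1: yellow, green → 45; black ×1 → 45 Ω.
R2: green, orange, yellow → 534; orange ×10^3 → 534000 Ω.
Series: 45 + 534000 = 534045 Ω.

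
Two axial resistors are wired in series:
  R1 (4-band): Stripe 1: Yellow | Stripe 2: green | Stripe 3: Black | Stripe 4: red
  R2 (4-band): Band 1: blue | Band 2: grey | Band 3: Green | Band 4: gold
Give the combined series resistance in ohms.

6800045 Ω

R1: yellow, green → 45; black ×1 → 45 Ω.
R2: blue, grey → 68; green ×10^5 → 6800000 Ω.
Series: 45 + 6800000 = 6800045 Ω.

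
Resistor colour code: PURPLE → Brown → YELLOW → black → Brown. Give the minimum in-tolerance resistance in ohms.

706.86 Ω

Violet → 7 (first significant figure)
Brown → 1 (second significant figure)
Yellow → 4 (third significant figure)
Black → ×1 multiplier
Brown → ±1% tolerance
714 × 1 = 714 Ω
Minimum = 714 × (1 − 1/100) = 706.86 Ω.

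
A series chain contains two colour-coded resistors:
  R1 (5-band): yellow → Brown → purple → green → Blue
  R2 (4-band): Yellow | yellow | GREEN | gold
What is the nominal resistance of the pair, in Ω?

R1: yellow, brown, violet → 417; green ×10^5 → 41700000 Ω.
R2: yellow, yellow → 44; green ×10^5 → 4400000 Ω.
Series: 41700000 + 4400000 = 46100000 Ω.

46100000 Ω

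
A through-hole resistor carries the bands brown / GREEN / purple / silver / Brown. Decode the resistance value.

1.57 Ω

Brown → 1 (first significant figure)
Green → 5 (second significant figure)
Violet → 7 (third significant figure)
Silver → ×0.01 multiplier
157 × 0.01 = 1.57 Ω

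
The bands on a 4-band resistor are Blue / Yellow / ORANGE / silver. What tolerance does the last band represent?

The last band, silver, is the tolerance band.
Silver corresponds to ±10%.

±10%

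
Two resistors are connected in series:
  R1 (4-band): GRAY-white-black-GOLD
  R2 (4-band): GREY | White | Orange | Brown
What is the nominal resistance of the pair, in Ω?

R1: grey, white → 89; black ×1 → 89 Ω.
R2: grey, white → 89; orange ×10^3 → 89000 Ω.
Series: 89 + 89000 = 89089 Ω.

89089 Ω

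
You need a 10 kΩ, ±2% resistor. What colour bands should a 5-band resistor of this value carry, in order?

brown, black, black, red, red

10000 Ω = 100 × 10^2.
1 → brown
0 → black
0 → black
Multiplier 10^2 → red.
±2% tolerance → red.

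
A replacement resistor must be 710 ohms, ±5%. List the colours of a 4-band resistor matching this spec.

710 Ω = 71 × 10^1.
7 → violet
1 → brown
Multiplier 10^1 → brown.
±5% tolerance → gold.

violet, brown, brown, gold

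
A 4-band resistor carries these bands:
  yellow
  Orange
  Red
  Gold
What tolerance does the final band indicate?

±5%

The last band, gold, is the tolerance band.
Gold corresponds to ±5%.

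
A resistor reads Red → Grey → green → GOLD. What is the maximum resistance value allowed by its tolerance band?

Red → 2 (first significant figure)
Grey → 8 (second significant figure)
Green → ×10^5 multiplier
Gold → ±5% tolerance
28 × 100000 = 2800000 Ω
Maximum = 2800000 × (1 + 5/100) = 2940000 Ω.

2940000 Ω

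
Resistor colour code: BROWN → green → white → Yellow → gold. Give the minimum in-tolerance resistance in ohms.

Brown → 1 (first significant figure)
Green → 5 (second significant figure)
White → 9 (third significant figure)
Yellow → ×10^4 multiplier
Gold → ±5% tolerance
159 × 10000 = 1590000 Ω
Minimum = 1590000 × (1 − 5/100) = 1510500 Ω.

1510500 Ω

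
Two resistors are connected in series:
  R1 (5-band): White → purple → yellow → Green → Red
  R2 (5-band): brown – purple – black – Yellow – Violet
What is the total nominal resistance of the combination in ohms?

99100000 Ω

R1: white, violet, yellow → 974; green ×10^5 → 97400000 Ω.
R2: brown, violet, black → 170; yellow ×10^4 → 1700000 Ω.
Series: 97400000 + 1700000 = 99100000 Ω.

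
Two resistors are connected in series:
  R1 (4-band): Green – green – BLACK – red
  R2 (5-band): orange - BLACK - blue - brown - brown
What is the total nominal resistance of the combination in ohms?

3115 Ω

R1: green, green → 55; black ×1 → 55 Ω.
R2: orange, black, blue → 306; brown ×10 → 3060 Ω.
Series: 55 + 3060 = 3115 Ω.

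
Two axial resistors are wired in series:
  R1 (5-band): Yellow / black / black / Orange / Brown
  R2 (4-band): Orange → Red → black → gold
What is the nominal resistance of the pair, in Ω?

400032 Ω

R1: yellow, black, black → 400; orange ×10^3 → 400000 Ω.
R2: orange, red → 32; black ×1 → 32 Ω.
Series: 400000 + 32 = 400032 Ω.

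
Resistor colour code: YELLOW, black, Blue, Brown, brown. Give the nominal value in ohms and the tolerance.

4060 Ω ±1%

Yellow → 4 (first significant figure)
Black → 0 (second significant figure)
Blue → 6 (third significant figure)
Brown → ×10 multiplier
Brown → ±1% tolerance
406 × 10 = 4060 Ω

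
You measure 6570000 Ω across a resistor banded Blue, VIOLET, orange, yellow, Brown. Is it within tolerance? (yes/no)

Blue → 6 (first significant figure)
Violet → 7 (second significant figure)
Orange → 3 (third significant figure)
Yellow → ×10^4 multiplier
Brown → ±1% tolerance
673 × 10000 = 6730000 Ω
Allowed range: 6662700 Ω to 6797300 Ω.
6570000 Ω lies outside that range.

no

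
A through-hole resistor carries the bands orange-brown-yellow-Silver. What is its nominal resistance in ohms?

Orange → 3 (first significant figure)
Brown → 1 (second significant figure)
Yellow → ×10^4 multiplier
31 × 10000 = 310000 Ω

310000 Ω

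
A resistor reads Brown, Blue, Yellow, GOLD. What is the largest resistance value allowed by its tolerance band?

Brown → 1 (first significant figure)
Blue → 6 (second significant figure)
Yellow → ×10^4 multiplier
Gold → ±5% tolerance
16 × 10000 = 160000 Ω
Largest = 160000 × (1 + 5/100) = 168000 Ω.

168000 Ω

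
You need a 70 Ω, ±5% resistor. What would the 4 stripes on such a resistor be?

70 Ω = 70 × 10^0.
7 → violet
0 → black
Multiplier 10^0 → black.
±5% tolerance → gold.

violet, black, black, gold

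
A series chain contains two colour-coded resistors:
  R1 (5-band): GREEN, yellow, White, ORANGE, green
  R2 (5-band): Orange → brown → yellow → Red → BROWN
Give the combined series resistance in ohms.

R1: green, yellow, white → 549; orange ×10^3 → 549000 Ω.
R2: orange, brown, yellow → 314; red ×10^2 → 31400 Ω.
Series: 549000 + 31400 = 580400 Ω.

580400 Ω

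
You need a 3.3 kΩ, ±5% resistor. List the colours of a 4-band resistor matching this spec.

3300 Ω = 33 × 10^2.
3 → orange
3 → orange
Multiplier 10^2 → red.
±5% tolerance → gold.

orange, orange, red, gold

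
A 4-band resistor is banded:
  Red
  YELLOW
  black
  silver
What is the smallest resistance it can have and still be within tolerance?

21.6 Ω

Red → 2 (first significant figure)
Yellow → 4 (second significant figure)
Black → ×1 multiplier
Silver → ±10% tolerance
24 × 1 = 24 Ω
Smallest = 24 × (1 − 10/100) = 21.6 Ω.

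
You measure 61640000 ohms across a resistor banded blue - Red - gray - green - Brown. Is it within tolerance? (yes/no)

no

Blue → 6 (first significant figure)
Red → 2 (second significant figure)
Grey → 8 (third significant figure)
Green → ×10^5 multiplier
Brown → ±1% tolerance
628 × 100000 = 62800000 Ω
Allowed range: 62172000 Ω to 63428000 Ω.
61640000 ohms lies outside that range.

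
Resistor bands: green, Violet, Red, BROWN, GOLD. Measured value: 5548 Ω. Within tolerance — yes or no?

yes

Green → 5 (first significant figure)
Violet → 7 (second significant figure)
Red → 2 (third significant figure)
Brown → ×10 multiplier
Gold → ±5% tolerance
572 × 10 = 5720 Ω
Allowed range: 5434 Ω to 6006 Ω.
5548 Ω lies inside that range.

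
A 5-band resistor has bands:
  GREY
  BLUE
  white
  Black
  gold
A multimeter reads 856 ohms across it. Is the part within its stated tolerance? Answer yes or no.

Grey → 8 (first significant figure)
Blue → 6 (second significant figure)
White → 9 (third significant figure)
Black → ×1 multiplier
Gold → ±5% tolerance
869 × 1 = 869 Ω
Allowed range: 825.55 Ω to 912.45 Ω.
856 ohms lies inside that range.

yes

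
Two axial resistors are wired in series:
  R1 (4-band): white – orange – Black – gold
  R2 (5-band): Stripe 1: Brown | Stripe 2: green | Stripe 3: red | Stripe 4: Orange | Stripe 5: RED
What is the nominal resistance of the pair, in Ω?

152093 Ω

R1: white, orange → 93; black ×1 → 93 Ω.
R2: brown, green, red → 152; orange ×10^3 → 152000 Ω.
Series: 93 + 152000 = 152093 Ω.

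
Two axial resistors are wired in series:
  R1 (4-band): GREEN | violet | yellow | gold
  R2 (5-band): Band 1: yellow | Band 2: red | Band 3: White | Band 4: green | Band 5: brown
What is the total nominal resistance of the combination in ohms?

43470000 Ω

R1: green, violet → 57; yellow ×10^4 → 570000 Ω.
R2: yellow, red, white → 429; green ×10^5 → 42900000 Ω.
Series: 570000 + 42900000 = 43470000 Ω.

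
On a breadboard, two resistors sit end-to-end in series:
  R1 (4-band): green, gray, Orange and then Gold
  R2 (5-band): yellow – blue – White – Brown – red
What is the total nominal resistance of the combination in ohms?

62690 Ω

R1: green, grey → 58; orange ×10^3 → 58000 Ω.
R2: yellow, blue, white → 469; brown ×10 → 4690 Ω.
Series: 58000 + 4690 = 62690 Ω.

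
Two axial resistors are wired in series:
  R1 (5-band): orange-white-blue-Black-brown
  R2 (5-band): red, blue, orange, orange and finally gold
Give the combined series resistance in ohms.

R1: orange, white, blue → 396; black ×1 → 396 Ω.
R2: red, blue, orange → 263; orange ×10^3 → 263000 Ω.
Series: 396 + 263000 = 263396 Ω.

263396 Ω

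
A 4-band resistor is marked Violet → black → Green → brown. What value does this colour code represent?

Violet → 7 (first significant figure)
Black → 0 (second significant figure)
Green → ×10^5 multiplier
70 × 100000 = 7000000 Ω

7000000 Ω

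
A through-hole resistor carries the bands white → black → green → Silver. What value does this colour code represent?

9000000 Ω

White → 9 (first significant figure)
Black → 0 (second significant figure)
Green → ×10^5 multiplier
90 × 100000 = 9000000 Ω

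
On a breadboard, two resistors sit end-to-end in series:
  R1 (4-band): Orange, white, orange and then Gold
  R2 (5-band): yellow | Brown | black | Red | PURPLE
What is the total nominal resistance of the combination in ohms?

80000 Ω

R1: orange, white → 39; orange ×10^3 → 39000 Ω.
R2: yellow, brown, black → 410; red ×10^2 → 41000 Ω.
Series: 39000 + 41000 = 80000 Ω.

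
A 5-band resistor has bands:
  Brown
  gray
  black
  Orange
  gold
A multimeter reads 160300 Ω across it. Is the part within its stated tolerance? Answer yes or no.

Brown → 1 (first significant figure)
Grey → 8 (second significant figure)
Black → 0 (third significant figure)
Orange → ×10^3 multiplier
Gold → ±5% tolerance
180 × 1000 = 180000 Ω
Allowed range: 171000 Ω to 189000 Ω.
160300 Ω lies outside that range.

no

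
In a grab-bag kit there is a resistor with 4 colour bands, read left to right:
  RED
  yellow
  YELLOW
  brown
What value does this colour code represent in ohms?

Red → 2 (first significant figure)
Yellow → 4 (second significant figure)
Yellow → ×10^4 multiplier
24 × 10000 = 240000 Ω

240000 Ω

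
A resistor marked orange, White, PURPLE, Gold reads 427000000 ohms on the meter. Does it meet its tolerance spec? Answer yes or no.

no

Orange → 3 (first significant figure)
White → 9 (second significant figure)
Violet → ×10^7 multiplier
Gold → ±5% tolerance
39 × 10000000 = 390000000 Ω
Allowed range: 370500000 Ω to 409500000 Ω.
427000000 ohms lies outside that range.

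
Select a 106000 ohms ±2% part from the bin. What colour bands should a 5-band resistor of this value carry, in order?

106000 Ω = 106 × 10^3.
1 → brown
0 → black
6 → blue
Multiplier 10^3 → orange.
±2% tolerance → red.

brown, black, blue, orange, red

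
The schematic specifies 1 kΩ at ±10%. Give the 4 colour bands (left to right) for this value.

brown, black, red, silver

1000 Ω = 10 × 10^2.
1 → brown
0 → black
Multiplier 10^2 → red.
±10% tolerance → silver.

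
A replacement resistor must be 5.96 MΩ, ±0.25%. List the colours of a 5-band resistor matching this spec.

5960000 Ω = 596 × 10^4.
5 → green
9 → white
6 → blue
Multiplier 10^4 → yellow.
±0.25% tolerance → blue.

green, white, blue, yellow, blue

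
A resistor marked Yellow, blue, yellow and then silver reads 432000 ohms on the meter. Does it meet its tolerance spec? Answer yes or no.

yes

Yellow → 4 (first significant figure)
Blue → 6 (second significant figure)
Yellow → ×10^4 multiplier
Silver → ±10% tolerance
46 × 10000 = 460000 Ω
Allowed range: 414000 Ω to 506000 Ω.
432000 ohms lies inside that range.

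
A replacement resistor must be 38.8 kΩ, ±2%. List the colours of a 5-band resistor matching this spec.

38800 Ω = 388 × 10^2.
3 → orange
8 → grey
8 → grey
Multiplier 10^2 → red.
±2% tolerance → red.

orange, grey, grey, red, red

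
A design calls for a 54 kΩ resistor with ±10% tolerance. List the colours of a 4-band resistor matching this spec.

green, yellow, orange, silver

54000 Ω = 54 × 10^3.
5 → green
4 → yellow
Multiplier 10^3 → orange.
±10% tolerance → silver.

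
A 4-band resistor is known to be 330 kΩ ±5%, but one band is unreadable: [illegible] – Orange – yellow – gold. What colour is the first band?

330000 Ω = 33 × 10^4.
The first band gives digit 3 of the significand, and 3 is orange.

orange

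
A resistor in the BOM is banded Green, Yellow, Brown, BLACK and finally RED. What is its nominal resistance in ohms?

541 Ω

Green → 5 (first significant figure)
Yellow → 4 (second significant figure)
Brown → 1 (third significant figure)
Black → ×1 multiplier
541 × 1 = 541 Ω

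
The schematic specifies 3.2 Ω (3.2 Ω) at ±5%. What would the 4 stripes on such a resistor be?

3.2 Ω = 32 × 10^-1.
3 → orange
2 → red
Multiplier 10^-1 → gold.
±5% tolerance → gold.

orange, red, gold, gold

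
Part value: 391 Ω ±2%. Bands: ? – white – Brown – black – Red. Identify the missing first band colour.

391 Ω = 391 × 10^0.
The first band gives digit 3 of the significand, and 3 is orange.

orange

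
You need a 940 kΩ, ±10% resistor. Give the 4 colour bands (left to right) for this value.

940000 Ω = 94 × 10^4.
9 → white
4 → yellow
Multiplier 10^4 → yellow.
±10% tolerance → silver.

white, yellow, yellow, silver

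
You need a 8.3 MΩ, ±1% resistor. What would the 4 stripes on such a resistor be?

grey, orange, green, brown

8300000 Ω = 83 × 10^5.
8 → grey
3 → orange
Multiplier 10^5 → green.
±1% tolerance → brown.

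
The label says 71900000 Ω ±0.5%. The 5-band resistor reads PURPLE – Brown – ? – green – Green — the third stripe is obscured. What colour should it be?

white

71900000 Ω = 719 × 10^5.
The third band gives digit 9 of the significand, and 9 is white.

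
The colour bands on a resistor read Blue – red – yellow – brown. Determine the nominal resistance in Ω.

Blue → 6 (first significant figure)
Red → 2 (second significant figure)
Yellow → ×10^4 multiplier
62 × 10000 = 620000 Ω

620000 Ω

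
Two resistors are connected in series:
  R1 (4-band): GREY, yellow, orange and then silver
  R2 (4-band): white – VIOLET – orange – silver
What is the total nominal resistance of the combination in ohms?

181000 Ω

R1: grey, yellow → 84; orange ×10^3 → 84000 Ω.
R2: white, violet → 97; orange ×10^3 → 97000 Ω.
Series: 84000 + 97000 = 181000 Ω.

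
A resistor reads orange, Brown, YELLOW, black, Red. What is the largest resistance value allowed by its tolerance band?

Orange → 3 (first significant figure)
Brown → 1 (second significant figure)
Yellow → 4 (third significant figure)
Black → ×1 multiplier
Red → ±2% tolerance
314 × 1 = 314 Ω
Largest = 314 × (1 + 2/100) = 320.28 Ω.

320.28 Ω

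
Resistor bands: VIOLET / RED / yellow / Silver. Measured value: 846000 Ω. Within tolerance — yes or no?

Violet → 7 (first significant figure)
Red → 2 (second significant figure)
Yellow → ×10^4 multiplier
Silver → ±10% tolerance
72 × 10000 = 720000 Ω
Allowed range: 648000 Ω to 792000 Ω.
846000 Ω lies outside that range.

no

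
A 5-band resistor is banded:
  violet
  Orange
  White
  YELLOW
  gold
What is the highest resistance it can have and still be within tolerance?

7759500 Ω

Violet → 7 (first significant figure)
Orange → 3 (second significant figure)
White → 9 (third significant figure)
Yellow → ×10^4 multiplier
Gold → ±5% tolerance
739 × 10000 = 7390000 Ω
Highest = 7390000 × (1 + 5/100) = 7759500 Ω.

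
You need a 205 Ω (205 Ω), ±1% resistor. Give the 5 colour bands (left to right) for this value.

red, black, green, black, brown

205 Ω = 205 × 10^0.
2 → red
0 → black
5 → green
Multiplier 10^0 → black.
±1% tolerance → brown.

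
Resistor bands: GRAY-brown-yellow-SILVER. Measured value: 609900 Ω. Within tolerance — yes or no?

no

Grey → 8 (first significant figure)
Brown → 1 (second significant figure)
Yellow → ×10^4 multiplier
Silver → ±10% tolerance
81 × 10000 = 810000 Ω
Allowed range: 729000 Ω to 891000 Ω.
609900 Ω lies outside that range.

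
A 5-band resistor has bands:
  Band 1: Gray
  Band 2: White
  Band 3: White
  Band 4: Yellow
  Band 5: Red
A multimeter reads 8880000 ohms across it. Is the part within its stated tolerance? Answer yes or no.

Grey → 8 (first significant figure)
White → 9 (second significant figure)
White → 9 (third significant figure)
Yellow → ×10^4 multiplier
Red → ±2% tolerance
899 × 10000 = 8990000 Ω
Allowed range: 8810200 Ω to 9169800 Ω.
8880000 ohms lies inside that range.

yes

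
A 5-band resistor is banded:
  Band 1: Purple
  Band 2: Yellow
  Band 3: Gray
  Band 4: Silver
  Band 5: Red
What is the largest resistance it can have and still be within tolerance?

7.6296 Ω

Violet → 7 (first significant figure)
Yellow → 4 (second significant figure)
Grey → 8 (third significant figure)
Silver → ×0.01 multiplier
Red → ±2% tolerance
748 × 0.01 = 7.48 Ω
Largest = 7.48 × (1 + 2/100) = 7.6296 Ω.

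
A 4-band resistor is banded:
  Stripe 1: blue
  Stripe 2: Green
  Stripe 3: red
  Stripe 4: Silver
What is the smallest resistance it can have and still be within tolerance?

Blue → 6 (first significant figure)
Green → 5 (second significant figure)
Red → ×10^2 multiplier
Silver → ±10% tolerance
65 × 100 = 6500 Ω
Smallest = 6500 × (1 − 10/100) = 5850 Ω.

5850 Ω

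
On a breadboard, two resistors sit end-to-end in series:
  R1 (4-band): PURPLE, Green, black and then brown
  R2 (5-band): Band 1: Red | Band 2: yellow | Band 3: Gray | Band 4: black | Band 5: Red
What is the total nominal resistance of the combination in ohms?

323 Ω

R1: violet, green → 75; black ×1 → 75 Ω.
R2: red, yellow, grey → 248; black ×1 → 248 Ω.
Series: 75 + 248 = 323 Ω.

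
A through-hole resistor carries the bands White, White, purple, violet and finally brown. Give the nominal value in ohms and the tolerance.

White → 9 (first significant figure)
White → 9 (second significant figure)
Violet → 7 (third significant figure)
Violet → ×10^7 multiplier
Brown → ±1% tolerance
997 × 10000000 = 9970000000 Ω

9970000000 Ω ±1%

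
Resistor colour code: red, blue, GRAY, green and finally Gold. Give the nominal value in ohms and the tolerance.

26800000 Ω ±5%

Red → 2 (first significant figure)
Blue → 6 (second significant figure)
Grey → 8 (third significant figure)
Green → ×10^5 multiplier
Gold → ±5% tolerance
268 × 100000 = 26800000 Ω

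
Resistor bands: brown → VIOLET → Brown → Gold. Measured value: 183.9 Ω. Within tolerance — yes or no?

Brown → 1 (first significant figure)
Violet → 7 (second significant figure)
Brown → ×10 multiplier
Gold → ±5% tolerance
17 × 10 = 170 Ω
Allowed range: 161.5 Ω to 178.5 Ω.
183.9 Ω lies outside that range.

no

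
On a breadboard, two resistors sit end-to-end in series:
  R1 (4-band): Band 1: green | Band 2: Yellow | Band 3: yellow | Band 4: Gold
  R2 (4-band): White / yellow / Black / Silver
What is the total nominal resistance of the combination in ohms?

R1: green, yellow → 54; yellow ×10^4 → 540000 Ω.
R2: white, yellow → 94; black ×1 → 94 Ω.
Series: 540000 + 94 = 540094 Ω.

540094 Ω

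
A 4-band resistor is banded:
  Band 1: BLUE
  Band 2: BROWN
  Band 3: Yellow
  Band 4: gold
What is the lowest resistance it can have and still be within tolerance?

579500 Ω

Blue → 6 (first significant figure)
Brown → 1 (second significant figure)
Yellow → ×10^4 multiplier
Gold → ±5% tolerance
61 × 10000 = 610000 Ω
Lowest = 610000 × (1 − 5/100) = 579500 Ω.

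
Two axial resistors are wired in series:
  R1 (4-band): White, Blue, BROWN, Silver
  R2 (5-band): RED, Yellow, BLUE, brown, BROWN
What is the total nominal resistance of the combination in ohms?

3420 Ω

R1: white, blue → 96; brown ×10 → 960 Ω.
R2: red, yellow, blue → 246; brown ×10 → 2460 Ω.
Series: 960 + 2460 = 3420 Ω.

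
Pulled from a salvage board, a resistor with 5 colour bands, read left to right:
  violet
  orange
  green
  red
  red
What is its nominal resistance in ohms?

73500 Ω

Violet → 7 (first significant figure)
Orange → 3 (second significant figure)
Green → 5 (third significant figure)
Red → ×10^2 multiplier
735 × 100 = 73500 Ω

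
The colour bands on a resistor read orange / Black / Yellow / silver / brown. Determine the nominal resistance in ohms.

3.04 Ω

Orange → 3 (first significant figure)
Black → 0 (second significant figure)
Yellow → 4 (third significant figure)
Silver → ×0.01 multiplier
304 × 0.01 = 3.04 Ω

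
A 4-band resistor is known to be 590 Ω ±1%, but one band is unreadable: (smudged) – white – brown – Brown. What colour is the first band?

590 Ω = 59 × 10^1.
The first band gives digit 5 of the significand, and 5 is green.

green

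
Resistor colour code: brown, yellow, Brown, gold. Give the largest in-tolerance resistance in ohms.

147 Ω

Brown → 1 (first significant figure)
Yellow → 4 (second significant figure)
Brown → ×10 multiplier
Gold → ±5% tolerance
14 × 10 = 140 Ω
Largest = 140 × (1 + 5/100) = 147 Ω.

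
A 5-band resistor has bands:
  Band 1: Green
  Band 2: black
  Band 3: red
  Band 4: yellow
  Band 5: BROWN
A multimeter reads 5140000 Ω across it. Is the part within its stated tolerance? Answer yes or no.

no

Green → 5 (first significant figure)
Black → 0 (second significant figure)
Red → 2 (third significant figure)
Yellow → ×10^4 multiplier
Brown → ±1% tolerance
502 × 10000 = 5020000 Ω
Allowed range: 4969800 Ω to 5070200 Ω.
5140000 Ω lies outside that range.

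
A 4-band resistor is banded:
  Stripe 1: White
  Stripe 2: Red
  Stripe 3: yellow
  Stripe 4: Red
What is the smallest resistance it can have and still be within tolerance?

901600 Ω

White → 9 (first significant figure)
Red → 2 (second significant figure)
Yellow → ×10^4 multiplier
Red → ±2% tolerance
92 × 10000 = 920000 Ω
Smallest = 920000 × (1 − 2/100) = 901600 Ω.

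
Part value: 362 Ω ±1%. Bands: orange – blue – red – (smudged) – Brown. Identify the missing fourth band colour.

362 Ω = 362 × 10^0.
The fourth band is the multiplier, 10^0, which is black.

black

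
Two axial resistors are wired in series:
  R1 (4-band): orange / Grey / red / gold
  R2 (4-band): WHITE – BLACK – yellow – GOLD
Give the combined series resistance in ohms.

R1: orange, grey → 38; red ×10^2 → 3800 Ω.
R2: white, black → 90; yellow ×10^4 → 900000 Ω.
Series: 3800 + 900000 = 903800 Ω.

903800 Ω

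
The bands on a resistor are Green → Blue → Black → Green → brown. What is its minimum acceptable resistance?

Green → 5 (first significant figure)
Blue → 6 (second significant figure)
Black → 0 (third significant figure)
Green → ×10^5 multiplier
Brown → ±1% tolerance
560 × 100000 = 56000000 Ω
Minimum = 56000000 × (1 − 1/100) = 55440000 Ω.

55440000 Ω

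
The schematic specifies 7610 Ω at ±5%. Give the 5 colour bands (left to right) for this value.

violet, blue, brown, brown, gold

7610 Ω = 761 × 10^1.
7 → violet
6 → blue
1 → brown
Multiplier 10^1 → brown.
±5% tolerance → gold.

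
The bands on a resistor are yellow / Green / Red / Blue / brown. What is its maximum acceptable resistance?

456520000 Ω

Yellow → 4 (first significant figure)
Green → 5 (second significant figure)
Red → 2 (third significant figure)
Blue → ×10^6 multiplier
Brown → ±1% tolerance
452 × 1000000 = 452000000 Ω
Maximum = 452000000 × (1 + 1/100) = 456520000 Ω.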